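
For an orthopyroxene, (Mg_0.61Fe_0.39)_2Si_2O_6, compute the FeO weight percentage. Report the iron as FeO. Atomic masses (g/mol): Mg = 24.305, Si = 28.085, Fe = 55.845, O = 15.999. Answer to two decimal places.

Molar mass of (Mg_0.61Fe_0.39)_2Si_2O_6 = 1.22×24.305 + 0.78×55.845 + 2×28.085 + 6×15.999 = 225.375 g/mol.
Each formula unit contains 0.78 Fe, equivalent to 0.78/1 = 0.7800 mol FeO.
M(FeO) = 1×55.845 + 1×15.999 = 71.844 g/mol.
Mass of FeO per formula unit = 0.7800 × 71.844 = 56.038 g.
FeO wt% = 56.038 / 225.375 × 100 = 24.86%.

24.86 wt%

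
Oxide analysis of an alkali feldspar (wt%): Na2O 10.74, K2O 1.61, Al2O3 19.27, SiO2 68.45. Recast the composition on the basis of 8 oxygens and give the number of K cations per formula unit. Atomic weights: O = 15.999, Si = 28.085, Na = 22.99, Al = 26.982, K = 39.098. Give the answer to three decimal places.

Na2O (M=61.979): mol = 0.17328; Na = 0.34656, O = 0.17328.
K2O (M=94.195): mol = 0.01709; K = 0.03418, O = 0.01709.
Al2O3 (M=101.961): mol = 0.18899; Al = 0.37798, O = 0.56697.
SiO2 (M=60.083): mol = 1.13926; Si = 1.13926, O = 2.27852.
ΣO = 3.03586; factor = 8/ΣO = 2.63517.
K apfu = 0.03418 × 2.63517 = 0.090.

0.090 K apfu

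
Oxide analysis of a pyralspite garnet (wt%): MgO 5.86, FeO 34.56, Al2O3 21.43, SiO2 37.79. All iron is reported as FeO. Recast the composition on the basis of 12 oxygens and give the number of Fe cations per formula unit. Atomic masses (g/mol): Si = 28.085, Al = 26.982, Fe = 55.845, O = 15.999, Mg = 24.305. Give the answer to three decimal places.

2.295 Fe apfu

MgO: 5.86/40.304 = 0.14539 mol → 0.14539 mol Mg, 0.14539 mol O.
FeO: 34.56/71.844 = 0.48104 mol → 0.48104 mol Fe, 0.48104 mol O.
Al2O3: 21.43/101.961 = 0.21018 mol → 0.42036 mol Al, 0.63054 mol O.
SiO2: 37.79/60.083 = 0.62896 mol → 0.62896 mol Si, 1.25792 mol O.
Total oxygen = 2.51489 mol. Normalization factor = 12/2.51489 = 4.77158.
Fe per 12 O = 0.48104 × 4.77158 = 2.295.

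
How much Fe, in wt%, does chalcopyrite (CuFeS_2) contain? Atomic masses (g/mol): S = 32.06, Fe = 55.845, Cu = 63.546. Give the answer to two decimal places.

Formula mass = 1×63.546 + 1×55.845 + 2×32.06 = 183.511 g/mol, of which 55.845 g is Fe.
So Fe makes up 55.845/183.511 = 0.3043 of the mass, i.e. 30.43%.

30.43 wt%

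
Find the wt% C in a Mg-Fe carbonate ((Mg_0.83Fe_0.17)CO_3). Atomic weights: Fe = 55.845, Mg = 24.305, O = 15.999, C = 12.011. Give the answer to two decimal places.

M((Mg_0.83Fe_0.17)CO_3) = 89.675 g/mol.
C contributes 1 × 12.011 = 12.011 g per mole.
12.011/89.675 = 0.1339 → 13.39%.

13.39 wt%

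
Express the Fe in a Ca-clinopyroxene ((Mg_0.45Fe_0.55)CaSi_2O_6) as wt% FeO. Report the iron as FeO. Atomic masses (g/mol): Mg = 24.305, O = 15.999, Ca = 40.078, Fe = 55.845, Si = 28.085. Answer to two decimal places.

Formula mass = 233.894 g/mol.
0.55 Fe → 0.5500 mol FeO per formula unit; M(FeO) = 71.844, so FeO mass = 39.514 g.
39.514/233.894 × 100 = 16.89 wt%.

16.89 wt%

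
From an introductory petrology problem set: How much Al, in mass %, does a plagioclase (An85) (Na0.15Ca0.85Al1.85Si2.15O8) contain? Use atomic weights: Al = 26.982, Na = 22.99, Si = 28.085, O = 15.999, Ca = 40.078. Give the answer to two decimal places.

18.10 mass %

Molar mass of Na0.15Ca0.85Al1.85Si2.15O8: 0.15·22.99 + 0.85·40.078 + 1.85·26.982 + 2.15·28.085 + 8·15.999 = 275.806 g/mol.
Mass of Al per formula unit: 1.85 × 26.982 = 49.917 g.
Weight fraction Al = 49.917 / 275.806 = 0.1810.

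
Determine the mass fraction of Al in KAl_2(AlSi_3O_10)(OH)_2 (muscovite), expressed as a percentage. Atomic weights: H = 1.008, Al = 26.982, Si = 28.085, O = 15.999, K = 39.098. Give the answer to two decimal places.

Formula mass = 1×39.098 + 3×26.982 + 3×28.085 + 12×15.999 + 2×1.008 = 398.303 g/mol, of which 80.946 g is Al.
So Al makes up 80.946/398.303 = 0.2032 of the mass, i.e. 20.32%.

20.32 mass %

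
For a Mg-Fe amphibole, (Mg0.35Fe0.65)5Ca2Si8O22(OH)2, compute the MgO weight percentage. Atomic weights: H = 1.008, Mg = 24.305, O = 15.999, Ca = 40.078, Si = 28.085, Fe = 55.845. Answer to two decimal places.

7.71 wt%

Molar mass of (Mg0.35Fe0.65)5Ca2Si8O22(OH)2 = 1.75×24.305 + 3.25×55.845 + 2×40.078 + 8×28.085 + 24×15.999 + 2×1.008 = 914.858 g/mol.
Each formula unit contains 1.75 Mg, equivalent to 1.75/1 = 1.7500 mol MgO.
M(MgO) = 1×24.305 + 1×15.999 = 40.304 g/mol.
Mass of MgO per formula unit = 1.7500 × 40.304 = 70.532 g.
MgO wt% = 70.532 / 914.858 × 100 = 7.71%.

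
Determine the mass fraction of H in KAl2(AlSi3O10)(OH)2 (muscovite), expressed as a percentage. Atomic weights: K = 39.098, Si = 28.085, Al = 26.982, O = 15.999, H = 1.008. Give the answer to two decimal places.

Molar mass of KAl2(AlSi3O10)(OH)2: 1*39.098 + 3*26.982 + 3*28.085 + 12*15.999 + 2*1.008 = 398.303 g/mol.
Mass of H per formula unit: 2 × 1.008 = 2.016 g.
Weight fraction H = 2.016 / 398.303 = 0.0051.

0.51 mass %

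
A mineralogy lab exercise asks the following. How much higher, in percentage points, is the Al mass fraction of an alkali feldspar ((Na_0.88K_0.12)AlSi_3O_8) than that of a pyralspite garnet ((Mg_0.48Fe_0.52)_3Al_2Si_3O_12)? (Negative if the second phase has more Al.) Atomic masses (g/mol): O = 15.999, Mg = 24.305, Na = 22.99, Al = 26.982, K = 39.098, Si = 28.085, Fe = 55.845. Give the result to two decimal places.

First mineral: 26.982 g Al in 264.152 g formula = 10.21 wt% Al.
Second mineral: 53.964 g Al in 452.324 g formula = 11.93 wt% Al.
10.21% − 11.93% gives a difference of -1.72 percentage points.

-1.72 percentage points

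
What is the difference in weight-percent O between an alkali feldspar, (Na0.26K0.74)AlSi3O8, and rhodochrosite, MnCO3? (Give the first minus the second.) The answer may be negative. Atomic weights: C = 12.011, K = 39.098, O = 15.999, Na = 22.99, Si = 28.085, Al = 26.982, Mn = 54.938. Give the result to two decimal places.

First mineral: 127.992 g O in 274.139 g formula = 46.69 wt% O.
Second mineral: 47.997 g O in 114.946 g formula = 41.76 wt% O.
46.69% − 41.76% gives a difference of 4.93 percentage points.

4.93 percentage points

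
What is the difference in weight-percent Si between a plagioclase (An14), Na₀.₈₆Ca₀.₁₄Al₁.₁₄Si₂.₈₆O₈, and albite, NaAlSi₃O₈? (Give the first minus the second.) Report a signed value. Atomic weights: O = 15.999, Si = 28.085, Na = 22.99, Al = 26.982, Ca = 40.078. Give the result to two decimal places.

M(Na₀.₈₆Ca₀.₁₄Al₁.₁₄Si₂.₈₆O₈) = 264.457 g/mol, so wt% Si = 80.323/264.457 × 100 = 30.37%.
M(NaAlSi₃O₈) = 262.219 g/mol, so wt% Si = 84.255/262.219 × 100 = 32.13%.
30.37 − 32.13 = -1.76 pp.

-1.76 percentage points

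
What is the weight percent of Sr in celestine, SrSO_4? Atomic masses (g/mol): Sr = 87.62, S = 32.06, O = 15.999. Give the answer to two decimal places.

47.70 wt%

Formula mass = 1·87.62 + 1·32.06 + 4·15.999 = 183.676 g/mol, of which 87.620 g is Sr.
So Sr makes up 87.620/183.676 = 0.4770 of the mass, i.e. 47.70%.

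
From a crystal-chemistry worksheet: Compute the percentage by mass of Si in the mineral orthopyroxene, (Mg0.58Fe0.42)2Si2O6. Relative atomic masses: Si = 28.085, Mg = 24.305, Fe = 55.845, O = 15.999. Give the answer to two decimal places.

24.72 mass %

Molar mass of (Mg0.58Fe0.42)2Si2O6: 1.16·24.305 + 0.84·55.845 + 2·28.085 + 6·15.999 = 227.268 g/mol.
Mass of Si per formula unit: 2 × 28.085 = 56.170 g.
Weight fraction Si = 56.170 / 227.268 = 0.2472.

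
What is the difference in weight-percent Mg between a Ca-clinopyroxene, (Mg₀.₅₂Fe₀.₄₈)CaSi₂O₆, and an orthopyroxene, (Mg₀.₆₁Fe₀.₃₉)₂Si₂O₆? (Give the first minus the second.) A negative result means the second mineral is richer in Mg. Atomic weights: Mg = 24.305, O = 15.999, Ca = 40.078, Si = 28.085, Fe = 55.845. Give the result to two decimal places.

-7.70 percentage points

Mg in (Mg₀.₅₂Fe₀.₄₈)CaSi₂O₆: molar mass 231.686 g/mol; 0.52×24.305 = 12.639 g → 5.46 wt%.
Mg in (Mg₀.₆₁Fe₀.₃₉)₂Si₂O₆: molar mass 225.375 g/mol; 1.22×24.305 = 29.652 g → 13.16 wt%.
Difference = 5.46 − 13.16 = -7.70 percentage points.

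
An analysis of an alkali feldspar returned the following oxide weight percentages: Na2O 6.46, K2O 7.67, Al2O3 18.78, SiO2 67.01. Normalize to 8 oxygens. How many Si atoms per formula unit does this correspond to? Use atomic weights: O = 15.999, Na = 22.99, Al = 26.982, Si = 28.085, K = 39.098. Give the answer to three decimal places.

6.46 wt% Na2O ÷ 61.979 g/mol = 0.10423 mol, giving 0.20846 Na and 0.10423 O.
7.67 wt% K2O ÷ 94.195 g/mol = 0.08143 mol, giving 0.16286 K and 0.08143 O.
18.78 wt% Al2O3 ÷ 101.961 g/mol = 0.18419 mol, giving 0.36838 Al and 0.55257 O.
67.01 wt% SiO2 ÷ 60.083 g/mol = 1.11529 mol, giving 1.11529 Si and 2.23058 O.
Oxygen sums to 2.96881; scaling by 8/2.96881 = 2.69468 puts the formula on 8 O.
Si: 1.11529 × 2.69468 = 3.005 atoms per formula unit.

3.005 Si apfu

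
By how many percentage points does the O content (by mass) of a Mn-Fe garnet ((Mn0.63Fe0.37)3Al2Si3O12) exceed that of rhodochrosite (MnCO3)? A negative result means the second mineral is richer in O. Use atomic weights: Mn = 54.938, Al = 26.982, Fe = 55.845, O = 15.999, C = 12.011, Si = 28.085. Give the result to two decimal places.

-3.05 percentage points

O in (Mn0.63Fe0.37)3Al2Si3O12: molar mass 496.028 g/mol; 12×15.999 = 191.988 g → 38.71 wt%.
O in MnCO3: molar mass 114.946 g/mol; 3×15.999 = 47.997 g → 41.76 wt%.
Difference = 38.71 − 41.76 = -3.05 percentage points.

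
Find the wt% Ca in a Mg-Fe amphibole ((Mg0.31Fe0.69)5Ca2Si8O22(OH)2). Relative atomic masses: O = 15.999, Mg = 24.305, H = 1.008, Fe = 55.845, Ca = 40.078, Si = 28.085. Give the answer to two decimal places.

8.70 wt%

M((Mg0.31Fe0.69)5Ca2Si8O22(OH)2) = 921.166 g/mol.
Ca contributes 2 × 40.078 = 80.156 g per mole.
80.156/921.166 = 0.0870 → 8.70%.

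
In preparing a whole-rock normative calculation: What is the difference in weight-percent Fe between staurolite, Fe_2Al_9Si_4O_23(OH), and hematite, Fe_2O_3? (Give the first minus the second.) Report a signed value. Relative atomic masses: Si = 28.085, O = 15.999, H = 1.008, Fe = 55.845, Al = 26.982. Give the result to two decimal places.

M(Fe_2Al_9Si_4O_23(OH)) = 851.852 g/mol, so wt% Fe = 111.690/851.852 × 100 = 13.11%.
M(Fe_2O_3) = 159.687 g/mol, so wt% Fe = 111.690/159.687 × 100 = 69.94%.
13.11 − 69.94 = -56.83 pp.

-56.83 percentage points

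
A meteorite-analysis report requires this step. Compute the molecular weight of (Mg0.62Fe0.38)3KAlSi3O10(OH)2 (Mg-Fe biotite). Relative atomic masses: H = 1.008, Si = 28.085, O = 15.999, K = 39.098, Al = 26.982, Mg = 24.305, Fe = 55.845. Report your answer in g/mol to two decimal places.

The formula mass is the sum 1.86·24.305 + 1.14·55.845 + 1·39.098 + 1·26.982 + 3·28.085 + 12·15.999 + 2·1.008.

453.21 g/mol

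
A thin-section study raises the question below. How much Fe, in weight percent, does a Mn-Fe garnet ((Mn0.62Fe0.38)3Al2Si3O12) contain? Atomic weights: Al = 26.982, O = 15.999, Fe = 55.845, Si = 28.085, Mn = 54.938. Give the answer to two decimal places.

Formula mass = 1.86×54.938 + 1.14×55.845 + 2×26.982 + 3×28.085 + 12×15.999 = 496.055 g/mol, of which 63.663 g is Fe.
So Fe makes up 63.663/496.055 = 0.1283 of the mass, i.e. 12.83%.

12.83 weight percent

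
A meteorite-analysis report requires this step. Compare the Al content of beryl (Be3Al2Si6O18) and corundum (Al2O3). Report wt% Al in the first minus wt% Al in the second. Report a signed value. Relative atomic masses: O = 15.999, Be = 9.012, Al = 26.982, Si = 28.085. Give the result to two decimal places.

First mineral: 53.964 g Al in 537.492 g formula = 10.04 wt% Al.
Second mineral: 53.964 g Al in 101.961 g formula = 52.93 wt% Al.
10.04% − 52.93% gives a difference of -42.89 percentage points.

-42.89 percentage points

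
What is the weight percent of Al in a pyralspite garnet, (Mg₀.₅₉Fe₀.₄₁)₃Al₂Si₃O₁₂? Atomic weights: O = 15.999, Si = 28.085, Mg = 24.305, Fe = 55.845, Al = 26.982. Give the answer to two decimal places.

Molar mass of (Mg₀.₅₉Fe₀.₄₁)₃Al₂Si₃O₁₂: 1.77*24.305 + 1.23*55.845 + 2*26.982 + 3*28.085 + 12*15.999 = 441.916 g/mol.
Mass of Al per formula unit: 2 × 26.982 = 53.964 g.
Weight fraction Al = 53.964 / 441.916 = 0.1221.

12.21 mass %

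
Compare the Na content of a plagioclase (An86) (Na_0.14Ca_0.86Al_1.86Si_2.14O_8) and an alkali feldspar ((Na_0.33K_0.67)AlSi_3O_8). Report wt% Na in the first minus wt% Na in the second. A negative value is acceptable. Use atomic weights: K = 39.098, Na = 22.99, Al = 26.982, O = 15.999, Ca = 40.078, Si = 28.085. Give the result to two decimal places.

-1.61 percentage points

M(Na_0.14Ca_0.86Al_1.86Si_2.14O_8) = 275.966 g/mol, so wt% Na = 3.219/275.966 × 100 = 1.17%.
M((Na_0.33K_0.67)AlSi_3O_8) = 273.011 g/mol, so wt% Na = 7.587/273.011 × 100 = 2.78%.
1.17 − 2.78 = -1.61 pp.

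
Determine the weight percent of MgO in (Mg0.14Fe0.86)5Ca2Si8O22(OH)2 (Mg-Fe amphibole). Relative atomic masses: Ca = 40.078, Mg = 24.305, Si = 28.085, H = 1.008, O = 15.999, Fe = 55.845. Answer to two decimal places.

2.98 wt%

Molar mass of (Mg0.14Fe0.86)5Ca2Si8O22(OH)2 = 0.70·24.305 + 4.30·55.845 + 2·40.078 + 8·28.085 + 24·15.999 + 2·1.008 = 947.975 g/mol.
Each formula unit contains 0.70 Mg, equivalent to 0.70/1 = 0.7000 mol MgO.
M(MgO) = 1×24.305 + 1×15.999 = 40.304 g/mol.
Mass of MgO per formula unit = 0.7000 × 40.304 = 28.213 g.
MgO wt% = 28.213 / 947.975 × 100 = 2.98%.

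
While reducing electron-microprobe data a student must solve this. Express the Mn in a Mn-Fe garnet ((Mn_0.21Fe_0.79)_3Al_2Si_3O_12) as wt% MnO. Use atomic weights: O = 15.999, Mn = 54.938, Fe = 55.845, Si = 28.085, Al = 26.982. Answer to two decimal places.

8.99 wt%

Molar mass of (Mn_0.21Fe_0.79)_3Al_2Si_3O_12 = 0.63*54.938 + 2.37*55.845 + 2*26.982 + 3*28.085 + 12*15.999 = 497.171 g/mol.
Each formula unit contains 0.63 Mn, equivalent to 0.63/1 = 0.6300 mol MnO.
M(MnO) = 1×54.938 + 1×15.999 = 70.937 g/mol.
Mass of MnO per formula unit = 0.6300 × 70.937 = 44.690 g.
MnO wt% = 44.690 / 497.171 × 100 = 8.99%.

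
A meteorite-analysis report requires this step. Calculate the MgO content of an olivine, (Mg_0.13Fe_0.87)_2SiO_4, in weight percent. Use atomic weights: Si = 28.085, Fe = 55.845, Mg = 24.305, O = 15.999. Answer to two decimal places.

Formula mass = 195.571 g/mol.
0.26 Mg → 0.2600 mol MgO per formula unit; M(MgO) = 40.304, so MgO mass = 10.479 g.
10.479/195.571 × 100 = 5.36 wt%.

5.36 wt%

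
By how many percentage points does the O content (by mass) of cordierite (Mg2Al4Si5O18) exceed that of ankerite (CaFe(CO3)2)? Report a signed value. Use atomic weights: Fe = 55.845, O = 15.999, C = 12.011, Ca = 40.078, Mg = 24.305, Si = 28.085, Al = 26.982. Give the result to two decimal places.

4.78 percentage points

O in Mg2Al4Si5O18: molar mass 584.945 g/mol; 18×15.999 = 287.982 g → 49.23 wt%.
O in CaFe(CO3)2: molar mass 215.939 g/mol; 6×15.999 = 95.994 g → 44.45 wt%.
Difference = 49.23 − 44.45 = 4.78 percentage points.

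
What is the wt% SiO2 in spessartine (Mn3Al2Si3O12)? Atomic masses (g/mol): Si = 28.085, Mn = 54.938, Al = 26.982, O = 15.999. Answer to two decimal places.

36.41 wt%

Formula mass = 495.021 g/mol.
3 Si → 3.0000 mol SiO2 per formula unit; M(SiO2) = 60.083, so SiO2 mass = 180.249 g.
180.249/495.021 × 100 = 36.41 wt%.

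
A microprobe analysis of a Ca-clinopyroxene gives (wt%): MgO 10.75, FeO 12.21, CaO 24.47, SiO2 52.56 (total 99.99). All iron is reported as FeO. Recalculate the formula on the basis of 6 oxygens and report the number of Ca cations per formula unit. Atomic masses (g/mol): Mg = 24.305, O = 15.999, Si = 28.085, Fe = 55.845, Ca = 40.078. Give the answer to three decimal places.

MgO (M=40.304): mol = 0.26672; Mg = 0.26672, O = 0.26672.
FeO (M=71.844): mol = 0.16995; Fe = 0.16995, O = 0.16995.
CaO (M=56.077): mol = 0.43636; Ca = 0.43636, O = 0.43636.
SiO2 (M=60.083): mol = 0.87479; Si = 0.87479, O = 1.74958.
ΣO = 2.62261; factor = 6/ΣO = 2.28780.
Ca apfu = 0.43636 × 2.28780 = 0.998.

0.998 Ca apfu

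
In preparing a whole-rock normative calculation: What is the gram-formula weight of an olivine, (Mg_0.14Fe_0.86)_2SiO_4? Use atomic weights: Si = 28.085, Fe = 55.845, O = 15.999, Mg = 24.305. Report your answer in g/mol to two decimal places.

194.94 g/mol

Mg: 0.28 × 24.305 = 6.8054
Fe: 1.72 × 55.845 = 96.0534
Si: 1 × 28.085 = 28.0850
O: 4 × 15.999 = 63.9960
Summing the contributions gives the formula mass.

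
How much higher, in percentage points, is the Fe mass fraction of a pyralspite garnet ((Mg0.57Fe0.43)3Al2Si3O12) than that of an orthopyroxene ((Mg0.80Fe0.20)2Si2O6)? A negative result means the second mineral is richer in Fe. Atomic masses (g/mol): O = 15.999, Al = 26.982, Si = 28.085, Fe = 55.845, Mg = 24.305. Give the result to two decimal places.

First mineral: 72.040 g Fe in 443.809 g formula = 16.23 wt% Fe.
Second mineral: 22.338 g Fe in 213.390 g formula = 10.47 wt% Fe.
16.23% − 10.47% gives a difference of 5.76 percentage points.

5.76 percentage points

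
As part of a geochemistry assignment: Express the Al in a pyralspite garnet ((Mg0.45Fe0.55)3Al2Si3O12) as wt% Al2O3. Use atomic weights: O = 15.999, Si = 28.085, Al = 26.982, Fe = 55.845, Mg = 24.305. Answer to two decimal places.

22.40 wt%

M((Mg0.45Fe0.55)3Al2Si3O12) = 455.163 g/mol; M(Al2O3) = 101.961 g/mol.
Moles Al2O3 per formula unit = 2 Al ÷ 2 = 1.0000.
Al2O3 fraction = (1.0000 × 101.961) / 455.163 = 101.961/455.163 = 0.2240.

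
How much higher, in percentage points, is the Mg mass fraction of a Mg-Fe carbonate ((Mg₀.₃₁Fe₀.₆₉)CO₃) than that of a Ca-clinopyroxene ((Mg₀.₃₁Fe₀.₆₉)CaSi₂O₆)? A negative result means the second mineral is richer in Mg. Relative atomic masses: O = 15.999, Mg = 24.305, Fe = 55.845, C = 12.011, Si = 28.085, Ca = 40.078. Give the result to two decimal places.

Mg in (Mg₀.₃₁Fe₀.₆₉)CO₃: molar mass 106.076 g/mol; 0.31×24.305 = 7.535 g → 7.10 wt%.
Mg in (Mg₀.₃₁Fe₀.₆₉)CaSi₂O₆: molar mass 238.310 g/mol; 0.31×24.305 = 7.535 g → 3.16 wt%.
Difference = 7.10 − 3.16 = 3.94 percentage points.

3.94 percentage points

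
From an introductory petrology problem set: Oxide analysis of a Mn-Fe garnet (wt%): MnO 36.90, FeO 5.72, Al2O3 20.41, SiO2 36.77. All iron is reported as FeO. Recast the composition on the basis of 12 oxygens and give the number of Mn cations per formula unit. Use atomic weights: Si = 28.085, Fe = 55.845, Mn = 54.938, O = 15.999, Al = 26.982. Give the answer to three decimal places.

MnO (M=70.937): mol = 0.52018; Mn = 0.52018, O = 0.52018.
FeO (M=71.844): mol = 0.07962; Fe = 0.07962, O = 0.07962.
Al2O3 (M=101.961): mol = 0.20017; Al = 0.40034, O = 0.60051.
SiO2 (M=60.083): mol = 0.61199; Si = 0.61199, O = 1.22398.
ΣO = 2.42429; factor = 12/ΣO = 4.94990.
Mn apfu = 0.52018 × 4.94990 = 2.575.

2.575 Mn apfu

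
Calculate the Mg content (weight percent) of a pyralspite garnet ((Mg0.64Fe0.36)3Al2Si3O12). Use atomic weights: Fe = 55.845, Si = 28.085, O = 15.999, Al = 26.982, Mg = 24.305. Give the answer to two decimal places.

Formula mass = 1.92·24.305 + 1.08·55.845 + 2·26.982 + 3·28.085 + 12·15.999 = 437.185 g/mol, of which 46.666 g is Mg.
So Mg makes up 46.666/437.185 = 0.1067 of the mass, i.e. 10.67%.

10.67 weight percent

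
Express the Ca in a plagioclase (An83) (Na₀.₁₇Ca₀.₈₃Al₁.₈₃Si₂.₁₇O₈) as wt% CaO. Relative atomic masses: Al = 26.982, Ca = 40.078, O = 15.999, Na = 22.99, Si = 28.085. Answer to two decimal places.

M(Na₀.₁₇Ca₀.₈₃Al₁.₈₃Si₂.₁₇O₈) = 275.487 g/mol; M(CaO) = 56.077 g/mol.
Moles CaO per formula unit = 0.83 Ca ÷ 1 = 0.8300.
CaO fraction = (0.8300 × 56.077) / 275.487 = 46.544/275.487 = 0.1690.

16.90 wt%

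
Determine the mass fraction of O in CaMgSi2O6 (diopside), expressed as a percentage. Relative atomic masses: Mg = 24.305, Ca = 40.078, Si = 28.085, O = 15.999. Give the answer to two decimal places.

M(CaMgSi2O6) = 216.547 g/mol.
O contributes 6 × 15.999 = 95.994 g per mole.
95.994/216.547 = 0.4433 → 44.33%.

44.33 wt%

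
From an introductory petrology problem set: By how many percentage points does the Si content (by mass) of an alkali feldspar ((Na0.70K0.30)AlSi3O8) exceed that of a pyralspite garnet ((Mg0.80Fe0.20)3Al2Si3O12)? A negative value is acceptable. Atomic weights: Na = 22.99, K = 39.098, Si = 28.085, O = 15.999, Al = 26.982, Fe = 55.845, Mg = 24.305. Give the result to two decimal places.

11.59 percentage points

Si in (Na0.70K0.30)AlSi3O8: molar mass 267.051 g/mol; 3×28.085 = 84.255 g → 31.55 wt%.
Si in (Mg0.80Fe0.20)3Al2Si3O12: molar mass 422.046 g/mol; 3×28.085 = 84.255 g → 19.96 wt%.
Difference = 31.55 − 19.96 = 11.59 percentage points.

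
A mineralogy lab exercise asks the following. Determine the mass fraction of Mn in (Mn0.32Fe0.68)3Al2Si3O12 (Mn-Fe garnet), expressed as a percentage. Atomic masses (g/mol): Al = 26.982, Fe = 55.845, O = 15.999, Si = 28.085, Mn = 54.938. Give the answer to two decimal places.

M((Mn0.32Fe0.68)3Al2Si3O12) = 496.871 g/mol.
Mn contributes 0.96 × 54.938 = 52.740 g per mole.
52.740/496.871 = 0.1061 → 10.61%.

10.61 wt%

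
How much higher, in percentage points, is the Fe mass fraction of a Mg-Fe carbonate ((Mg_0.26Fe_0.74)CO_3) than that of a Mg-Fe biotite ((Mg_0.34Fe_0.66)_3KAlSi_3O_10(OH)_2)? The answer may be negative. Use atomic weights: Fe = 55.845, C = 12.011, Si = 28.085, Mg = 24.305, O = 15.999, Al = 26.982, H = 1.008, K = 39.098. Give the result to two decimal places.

M((Mg_0.26Fe_0.74)CO_3) = 107.653 g/mol, so wt% Fe = 41.325/107.653 × 100 = 38.39%.
M((Mg_0.34Fe_0.66)_3KAlSi_3O_10(OH)_2) = 479.703 g/mol, so wt% Fe = 110.573/479.703 × 100 = 23.05%.
38.39 − 23.05 = 15.34 pp.

15.34 percentage points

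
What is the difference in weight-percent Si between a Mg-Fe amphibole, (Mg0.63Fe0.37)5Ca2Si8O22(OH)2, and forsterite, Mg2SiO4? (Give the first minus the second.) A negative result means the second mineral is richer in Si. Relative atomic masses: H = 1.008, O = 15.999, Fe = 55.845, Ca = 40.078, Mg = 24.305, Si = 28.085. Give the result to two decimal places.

5.84 percentage points

First mineral: 224.680 g Si in 870.702 g formula = 25.80 wt% Si.
Second mineral: 28.085 g Si in 140.691 g formula = 19.96 wt% Si.
25.80% − 19.96% gives a difference of 5.84 percentage points.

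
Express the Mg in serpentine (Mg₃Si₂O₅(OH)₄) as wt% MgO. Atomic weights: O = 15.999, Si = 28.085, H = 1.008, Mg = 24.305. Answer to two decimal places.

M(Mg₃Si₂O₅(OH)₄) = 277.108 g/mol; M(MgO) = 40.304 g/mol.
Moles MgO per formula unit = 3 Mg ÷ 1 = 3.0000.
MgO fraction = (3.0000 × 40.304) / 277.108 = 120.912/277.108 = 0.4363.

43.63 wt%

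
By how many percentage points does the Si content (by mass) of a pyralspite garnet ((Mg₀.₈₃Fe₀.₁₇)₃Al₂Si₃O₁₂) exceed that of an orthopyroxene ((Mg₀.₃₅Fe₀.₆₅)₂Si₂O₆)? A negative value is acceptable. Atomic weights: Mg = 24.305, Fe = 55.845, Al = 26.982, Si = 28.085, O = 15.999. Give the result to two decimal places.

First mineral: 84.255 g Si in 419.207 g formula = 20.10 wt% Si.
Second mineral: 56.170 g Si in 241.776 g formula = 23.23 wt% Si.
20.10% − 23.23% gives a difference of -3.13 percentage points.

-3.13 percentage points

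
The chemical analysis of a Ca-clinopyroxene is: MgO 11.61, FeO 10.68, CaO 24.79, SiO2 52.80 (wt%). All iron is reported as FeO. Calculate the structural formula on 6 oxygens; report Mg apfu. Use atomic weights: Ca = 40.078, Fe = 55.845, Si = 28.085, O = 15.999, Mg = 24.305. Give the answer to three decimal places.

0.656 Mg apfu

MgO (M=40.304): mol = 0.28806; Mg = 0.28806, O = 0.28806.
FeO (M=71.844): mol = 0.14866; Fe = 0.14866, O = 0.14866.
CaO (M=56.077): mol = 0.44207; Ca = 0.44207, O = 0.44207.
SiO2 (M=60.083): mol = 0.87878; Si = 0.87878, O = 1.75756.
ΣO = 2.63635; factor = 6/ΣO = 2.27587.
Mg apfu = 0.28806 × 2.27587 = 0.656.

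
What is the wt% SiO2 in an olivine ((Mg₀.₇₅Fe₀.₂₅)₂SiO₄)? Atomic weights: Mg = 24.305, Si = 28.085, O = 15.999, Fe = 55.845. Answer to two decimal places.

38.40 wt%

M((Mg₀.₇₅Fe₀.₂₅)₂SiO₄) = 156.461 g/mol; M(SiO2) = 60.083 g/mol.
Moles SiO2 per formula unit = 1 Si ÷ 1 = 1.0000.
SiO2 fraction = (1.0000 × 60.083) / 156.461 = 60.083/156.461 = 0.3840.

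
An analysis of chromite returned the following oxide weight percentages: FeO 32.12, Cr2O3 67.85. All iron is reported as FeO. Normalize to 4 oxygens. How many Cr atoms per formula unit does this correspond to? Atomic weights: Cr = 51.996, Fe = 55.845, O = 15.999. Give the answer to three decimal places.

1.999 Cr apfu

32.12 wt% FeO ÷ 71.844 g/mol = 0.44708 mol, giving 0.44708 Fe and 0.44708 O.
67.85 wt% Cr2O3 ÷ 151.989 g/mol = 0.44641 mol, giving 0.89282 Cr and 1.33923 O.
Oxygen sums to 1.78631; scaling by 4/1.78631 = 2.23925 puts the formula on 4 O.
Cr: 0.89282 × 2.23925 = 1.999 atoms per formula unit.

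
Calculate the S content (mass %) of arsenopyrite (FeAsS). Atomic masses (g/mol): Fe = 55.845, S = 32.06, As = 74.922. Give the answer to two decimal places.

M(FeAsS) = 162.827 g/mol.
S contributes 1 × 32.06 = 32.060 g per mole.
32.060/162.827 = 0.1969 → 19.69%.

19.69 mass %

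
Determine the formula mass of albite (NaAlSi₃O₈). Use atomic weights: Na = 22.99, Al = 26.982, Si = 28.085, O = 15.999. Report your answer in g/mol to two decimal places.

M = 1(22.99) + 1(26.982) + 3(28.085) + 8(15.999)

262.22 g/mol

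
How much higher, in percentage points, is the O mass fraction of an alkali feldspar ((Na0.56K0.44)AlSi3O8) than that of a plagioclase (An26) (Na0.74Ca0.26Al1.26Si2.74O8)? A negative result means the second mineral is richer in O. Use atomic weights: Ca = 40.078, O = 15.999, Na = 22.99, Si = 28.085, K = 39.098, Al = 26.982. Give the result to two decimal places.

-0.52 percentage points

M((Na0.56K0.44)AlSi3O8) = 269.307 g/mol, so wt% O = 127.992/269.307 × 100 = 47.53%.
M(Na0.74Ca0.26Al1.26Si2.74O8) = 266.375 g/mol, so wt% O = 127.992/266.375 × 100 = 48.05%.
47.53 − 48.05 = -0.52 pp.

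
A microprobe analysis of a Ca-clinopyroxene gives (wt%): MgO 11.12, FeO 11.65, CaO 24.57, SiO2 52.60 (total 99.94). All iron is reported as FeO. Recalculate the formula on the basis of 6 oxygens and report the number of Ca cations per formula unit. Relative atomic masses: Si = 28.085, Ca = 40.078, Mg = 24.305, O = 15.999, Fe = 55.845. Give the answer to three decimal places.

1.001 Ca apfu

MgO: 11.12/40.304 = 0.27590 mol → 0.27590 mol Mg, 0.27590 mol O.
FeO: 11.65/71.844 = 0.16216 mol → 0.16216 mol Fe, 0.16216 mol O.
CaO: 24.57/56.077 = 0.43815 mol → 0.43815 mol Ca, 0.43815 mol O.
SiO2: 52.60/60.083 = 0.87546 mol → 0.87546 mol Si, 1.75092 mol O.
Total oxygen = 2.62713 mol. Normalization factor = 6/2.62713 = 2.28386.
Ca per 6 O = 0.43815 × 2.28386 = 1.001.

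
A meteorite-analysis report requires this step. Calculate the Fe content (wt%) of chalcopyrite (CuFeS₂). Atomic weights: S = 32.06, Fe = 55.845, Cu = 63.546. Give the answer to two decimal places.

30.43 wt%

Molar mass of CuFeS₂: 1·63.546 + 1·55.845 + 2·32.06 = 183.511 g/mol.
Mass of Fe per formula unit: 1 × 55.845 = 55.845 g.
Weight fraction Fe = 55.845 / 183.511 = 0.3043.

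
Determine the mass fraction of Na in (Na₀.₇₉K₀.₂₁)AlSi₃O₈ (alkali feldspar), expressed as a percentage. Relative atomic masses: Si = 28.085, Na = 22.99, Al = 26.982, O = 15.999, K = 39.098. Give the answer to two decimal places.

Formula mass = 0.79*22.99 + 0.21*39.098 + 1*26.982 + 3*28.085 + 8*15.999 = 265.602 g/mol, of which 18.162 g is Na.
So Na makes up 18.162/265.602 = 0.0684 of the mass, i.e. 6.84%.

6.84 mass %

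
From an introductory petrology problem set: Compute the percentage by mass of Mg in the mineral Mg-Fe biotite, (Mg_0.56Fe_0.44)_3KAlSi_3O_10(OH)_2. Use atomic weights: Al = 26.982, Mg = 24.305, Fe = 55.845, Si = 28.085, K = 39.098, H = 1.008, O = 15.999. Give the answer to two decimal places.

Formula mass = 1.68*24.305 + 1.32*55.845 + 1*39.098 + 1*26.982 + 3*28.085 + 12*15.999 + 2*1.008 = 458.887 g/mol, of which 40.832 g is Mg.
So Mg makes up 40.832/458.887 = 0.0890 of the mass, i.e. 8.90%.

8.90 mass %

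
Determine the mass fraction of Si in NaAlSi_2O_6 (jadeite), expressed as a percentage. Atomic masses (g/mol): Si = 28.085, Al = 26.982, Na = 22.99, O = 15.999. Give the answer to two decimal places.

Molar mass of NaAlSi_2O_6: 1×22.99 + 1×26.982 + 2×28.085 + 6×15.999 = 202.136 g/mol.
Mass of Si per formula unit: 2 × 28.085 = 56.170 g.
Weight fraction Si = 56.170 / 202.136 = 0.2779.

27.79 wt%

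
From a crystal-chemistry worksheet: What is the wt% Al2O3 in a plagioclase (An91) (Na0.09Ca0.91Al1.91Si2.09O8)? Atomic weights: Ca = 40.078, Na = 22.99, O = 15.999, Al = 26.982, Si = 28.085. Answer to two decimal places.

Molar mass of Na0.09Ca0.91Al1.91Si2.09O8 = 0.09×22.99 + 0.91×40.078 + 1.91×26.982 + 2.09×28.085 + 8×15.999 = 276.765 g/mol.
Each formula unit contains 1.91 Al, equivalent to 1.91/2 = 0.9550 mol Al2O3.
M(Al2O3) = 2×26.982 + 3×15.999 = 101.961 g/mol.
Mass of Al2O3 per formula unit = 0.9550 × 101.961 = 97.373 g.
Al2O3 wt% = 97.373 / 276.765 × 100 = 35.18%.

35.18 wt%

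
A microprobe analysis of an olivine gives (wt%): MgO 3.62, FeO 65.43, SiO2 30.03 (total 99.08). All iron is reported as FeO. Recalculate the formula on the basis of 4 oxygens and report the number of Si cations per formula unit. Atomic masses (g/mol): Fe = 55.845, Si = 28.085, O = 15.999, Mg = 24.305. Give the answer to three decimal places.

1.000 Si apfu

MgO (M=40.304): mol = 0.08982; Mg = 0.08982, O = 0.08982.
FeO (M=71.844): mol = 0.91072; Fe = 0.91072, O = 0.91072.
SiO2 (M=60.083): mol = 0.49981; Si = 0.49981, O = 0.99962.
ΣO = 2.00016; factor = 4/ΣO = 1.99984.
Si apfu = 0.49981 × 1.99984 = 1.000.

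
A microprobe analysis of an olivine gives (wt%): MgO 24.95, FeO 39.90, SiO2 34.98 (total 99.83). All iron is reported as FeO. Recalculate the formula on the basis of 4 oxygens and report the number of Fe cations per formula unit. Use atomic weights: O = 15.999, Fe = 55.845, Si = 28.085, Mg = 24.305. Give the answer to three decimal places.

MgO: 24.95/40.304 = 0.61905 mol → 0.61905 mol Mg, 0.61905 mol O.
FeO: 39.90/71.844 = 0.55537 mol → 0.55537 mol Fe, 0.55537 mol O.
SiO2: 34.98/60.083 = 0.58219 mol → 0.58219 mol Si, 1.16438 mol O.
Total oxygen = 2.33880 mol. Normalization factor = 4/2.33880 = 1.71028.
Fe per 4 O = 0.55537 × 1.71028 = 0.950.

0.950 Fe apfu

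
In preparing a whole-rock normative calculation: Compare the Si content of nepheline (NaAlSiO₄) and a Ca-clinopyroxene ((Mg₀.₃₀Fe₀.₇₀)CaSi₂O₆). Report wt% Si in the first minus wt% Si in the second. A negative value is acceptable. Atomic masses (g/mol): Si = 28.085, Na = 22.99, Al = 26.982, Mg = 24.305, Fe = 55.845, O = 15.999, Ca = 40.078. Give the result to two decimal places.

Si in NaAlSiO₄: molar mass 142.053 g/mol; 1×28.085 = 28.085 g → 19.77 wt%.
Si in (Mg₀.₃₀Fe₀.₇₀)CaSi₂O₆: molar mass 238.625 g/mol; 2×28.085 = 56.170 g → 23.54 wt%.
Difference = 19.77 − 23.54 = -3.77 percentage points.

-3.77 percentage points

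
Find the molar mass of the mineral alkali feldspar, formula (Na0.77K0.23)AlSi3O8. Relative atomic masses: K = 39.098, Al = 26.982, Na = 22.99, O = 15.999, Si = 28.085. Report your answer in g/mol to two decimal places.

265.92 g/mol

M = 0.77*22.99 + 0.23*39.098 + 1*26.982 + 3*28.085 + 8*15.999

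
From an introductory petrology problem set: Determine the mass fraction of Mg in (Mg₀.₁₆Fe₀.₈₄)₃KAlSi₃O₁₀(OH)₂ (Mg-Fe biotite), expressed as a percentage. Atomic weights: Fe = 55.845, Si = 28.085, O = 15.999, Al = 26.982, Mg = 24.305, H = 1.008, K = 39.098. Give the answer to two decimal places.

Formula mass = 0.48·24.305 + 2.52·55.845 + 1·39.098 + 1·26.982 + 3·28.085 + 12·15.999 + 2·1.008 = 496.735 g/mol, of which 11.666 g is Mg.
So Mg makes up 11.666/496.735 = 0.0235 of the mass, i.e. 2.35%.

2.35 wt%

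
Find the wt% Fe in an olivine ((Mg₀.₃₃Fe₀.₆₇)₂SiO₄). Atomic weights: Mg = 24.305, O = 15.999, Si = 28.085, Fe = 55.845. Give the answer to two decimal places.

M((Mg₀.₃₃Fe₀.₆₇)₂SiO₄) = 182.955 g/mol.
Fe contributes 1.34 × 55.845 = 74.832 g per mole.
74.832/182.955 = 0.4090 → 40.90%.

40.90 mass %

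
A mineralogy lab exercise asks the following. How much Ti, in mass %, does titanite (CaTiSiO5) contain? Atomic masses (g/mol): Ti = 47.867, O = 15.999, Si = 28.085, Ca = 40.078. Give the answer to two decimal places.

24.42 mass %

Molar mass of CaTiSiO5: 1*40.078 + 1*47.867 + 1*28.085 + 5*15.999 = 196.025 g/mol.
Mass of Ti per formula unit: 1 × 47.867 = 47.867 g.
Weight fraction Ti = 47.867 / 196.025 = 0.2442.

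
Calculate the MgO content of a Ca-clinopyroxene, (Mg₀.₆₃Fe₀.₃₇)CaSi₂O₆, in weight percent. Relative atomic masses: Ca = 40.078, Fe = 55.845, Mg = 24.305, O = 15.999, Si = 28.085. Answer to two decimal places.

M((Mg₀.₆₃Fe₀.₃₇)CaSi₂O₆) = 228.217 g/mol; M(MgO) = 40.304 g/mol.
Moles MgO per formula unit = 0.63 Mg ÷ 1 = 0.6300.
MgO fraction = (0.6300 × 40.304) / 228.217 = 25.392/228.217 = 0.1113.

11.13 wt%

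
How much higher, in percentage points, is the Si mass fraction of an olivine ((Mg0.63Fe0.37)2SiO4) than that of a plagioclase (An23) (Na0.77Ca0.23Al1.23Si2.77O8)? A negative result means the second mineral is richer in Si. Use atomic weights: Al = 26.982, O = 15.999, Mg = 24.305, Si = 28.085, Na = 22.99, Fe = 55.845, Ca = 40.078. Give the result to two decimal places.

M((Mg0.63Fe0.37)2SiO4) = 164.031 g/mol, so wt% Si = 28.085/164.031 × 100 = 17.12%.
M(Na0.77Ca0.23Al1.23Si2.77O8) = 265.896 g/mol, so wt% Si = 77.795/265.896 × 100 = 29.26%.
17.12 − 29.26 = -12.14 pp.

-12.14 percentage points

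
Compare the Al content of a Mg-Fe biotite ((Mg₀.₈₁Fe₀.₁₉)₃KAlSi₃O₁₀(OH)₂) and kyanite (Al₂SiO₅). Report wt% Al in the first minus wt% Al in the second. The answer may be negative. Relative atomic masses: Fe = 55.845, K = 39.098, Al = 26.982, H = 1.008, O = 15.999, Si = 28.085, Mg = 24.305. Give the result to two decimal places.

M((Mg₀.₈₁Fe₀.₁₉)₃KAlSi₃O₁₀(OH)₂) = 435.232 g/mol, so wt% Al = 26.982/435.232 × 100 = 6.20%.
M(Al₂SiO₅) = 162.044 g/mol, so wt% Al = 53.964/162.044 × 100 = 33.30%.
6.20 − 33.30 = -27.10 pp.

-27.10 percentage points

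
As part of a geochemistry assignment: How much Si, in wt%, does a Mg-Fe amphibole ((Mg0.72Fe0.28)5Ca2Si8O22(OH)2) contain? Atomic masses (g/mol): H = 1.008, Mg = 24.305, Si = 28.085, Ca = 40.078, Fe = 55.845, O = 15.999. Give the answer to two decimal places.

Formula mass = 3.60*24.305 + 1.40*55.845 + 2*40.078 + 8*28.085 + 24*15.999 + 2*1.008 = 856.509 g/mol, of which 224.680 g is Si.
So Si makes up 224.680/856.509 = 0.2623 of the mass, i.e. 26.23%.

26.23 wt%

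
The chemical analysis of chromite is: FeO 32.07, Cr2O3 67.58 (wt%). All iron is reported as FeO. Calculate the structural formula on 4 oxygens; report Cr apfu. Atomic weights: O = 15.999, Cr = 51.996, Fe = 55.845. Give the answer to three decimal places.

FeO (M=71.844): mol = 0.44638; Fe = 0.44638, O = 0.44638.
Cr2O3 (M=151.989): mol = 0.44464; Cr = 0.88928, O = 1.33392.
ΣO = 1.78030; factor = 4/ΣO = 2.24681.
Cr apfu = 0.88928 × 2.24681 = 1.998.

1.998 Cr apfu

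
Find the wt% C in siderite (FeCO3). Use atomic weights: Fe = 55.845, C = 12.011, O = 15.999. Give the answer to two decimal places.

10.37 wt%

Molar mass of FeCO3: 1*55.845 + 1*12.011 + 3*15.999 = 115.853 g/mol.
Mass of C per formula unit: 1 × 12.011 = 12.011 g.
Weight fraction C = 12.011 / 115.853 = 0.1037.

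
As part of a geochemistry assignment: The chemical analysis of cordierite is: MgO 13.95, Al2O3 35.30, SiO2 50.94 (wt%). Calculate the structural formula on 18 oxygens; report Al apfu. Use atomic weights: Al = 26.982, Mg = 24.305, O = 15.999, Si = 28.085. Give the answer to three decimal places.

MgO (M=40.304): mol = 0.34612; Mg = 0.34612, O = 0.34612.
Al2O3 (M=101.961): mol = 0.34621; Al = 0.69242, O = 1.03863.
SiO2 (M=60.083): mol = 0.84783; Si = 0.84783, O = 1.69566.
ΣO = 3.08041; factor = 18/ΣO = 5.84338.
Al apfu = 0.69242 × 5.84338 = 4.046.

4.046 Al apfu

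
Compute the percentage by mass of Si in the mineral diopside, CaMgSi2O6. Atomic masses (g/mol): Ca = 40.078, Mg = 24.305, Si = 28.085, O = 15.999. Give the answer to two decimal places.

25.94 mass %

Formula mass = 1×40.078 + 1×24.305 + 2×28.085 + 6×15.999 = 216.547 g/mol, of which 56.170 g is Si.
So Si makes up 56.170/216.547 = 0.2594 of the mass, i.e. 25.94%.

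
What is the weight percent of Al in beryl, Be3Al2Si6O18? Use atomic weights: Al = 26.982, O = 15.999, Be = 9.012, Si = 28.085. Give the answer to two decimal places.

10.04 wt%

Molar mass of Be3Al2Si6O18: 3×9.012 + 2×26.982 + 6×28.085 + 18×15.999 = 537.492 g/mol.
Mass of Al per formula unit: 2 × 26.982 = 53.964 g.
Weight fraction Al = 53.964 / 537.492 = 0.1004.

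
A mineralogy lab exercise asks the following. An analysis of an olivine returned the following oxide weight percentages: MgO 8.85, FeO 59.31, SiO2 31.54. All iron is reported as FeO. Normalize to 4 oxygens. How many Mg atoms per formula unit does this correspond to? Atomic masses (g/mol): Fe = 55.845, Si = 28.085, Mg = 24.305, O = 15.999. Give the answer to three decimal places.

0.419 Mg apfu

8.85 wt% MgO ÷ 40.304 g/mol = 0.21958 mol, giving 0.21958 Mg and 0.21958 O.
59.31 wt% FeO ÷ 71.844 g/mol = 0.82554 mol, giving 0.82554 Fe and 0.82554 O.
31.54 wt% SiO2 ÷ 60.083 g/mol = 0.52494 mol, giving 0.52494 Si and 1.04988 O.
Oxygen sums to 2.09500; scaling by 4/2.09500 = 1.90931 puts the formula on 4 O.
Mg: 0.21958 × 1.90931 = 0.419 atoms per formula unit.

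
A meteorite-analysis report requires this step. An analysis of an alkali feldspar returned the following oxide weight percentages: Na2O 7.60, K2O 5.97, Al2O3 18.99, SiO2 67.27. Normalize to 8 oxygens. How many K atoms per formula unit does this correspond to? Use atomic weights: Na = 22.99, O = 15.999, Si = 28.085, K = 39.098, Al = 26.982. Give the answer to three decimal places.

0.340 K apfu

7.60 wt% Na2O ÷ 61.979 g/mol = 0.12262 mol, giving 0.24524 Na and 0.12262 O.
5.97 wt% K2O ÷ 94.195 g/mol = 0.06338 mol, giving 0.12676 K and 0.06338 O.
18.99 wt% Al2O3 ÷ 101.961 g/mol = 0.18625 mol, giving 0.37250 Al and 0.55875 O.
67.27 wt% SiO2 ÷ 60.083 g/mol = 1.11962 mol, giving 1.11962 Si and 2.23924 O.
Oxygen sums to 2.98399; scaling by 8/2.98399 = 2.68097 puts the formula on 8 O.
K: 0.12676 × 2.68097 = 0.340 atoms per formula unit.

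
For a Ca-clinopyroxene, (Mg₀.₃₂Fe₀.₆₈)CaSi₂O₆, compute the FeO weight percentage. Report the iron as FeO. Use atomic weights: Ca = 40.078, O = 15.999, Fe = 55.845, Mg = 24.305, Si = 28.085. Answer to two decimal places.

Molar mass of (Mg₀.₃₂Fe₀.₆₈)CaSi₂O₆ = 0.32×24.305 + 0.68×55.845 + 1×40.078 + 2×28.085 + 6×15.999 = 237.994 g/mol.
Each formula unit contains 0.68 Fe, equivalent to 0.68/1 = 0.6800 mol FeO.
M(FeO) = 1×55.845 + 1×15.999 = 71.844 g/mol.
Mass of FeO per formula unit = 0.6800 × 71.844 = 48.854 g.
FeO wt% = 48.854 / 237.994 × 100 = 20.53%.

20.53 wt%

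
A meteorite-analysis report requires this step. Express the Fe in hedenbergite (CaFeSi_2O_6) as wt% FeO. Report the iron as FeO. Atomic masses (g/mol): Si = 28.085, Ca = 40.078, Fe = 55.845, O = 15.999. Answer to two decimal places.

28.96 wt%

Molar mass of CaFeSi_2O_6 = 1*40.078 + 1*55.845 + 2*28.085 + 6*15.999 = 248.087 g/mol.
Each formula unit contains 1 Fe, equivalent to 1/1 = 1.0000 mol FeO.
M(FeO) = 1×55.845 + 1×15.999 = 71.844 g/mol.
Mass of FeO per formula unit = 1.0000 × 71.844 = 71.844 g.
FeO wt% = 71.844 / 248.087 × 100 = 28.96%.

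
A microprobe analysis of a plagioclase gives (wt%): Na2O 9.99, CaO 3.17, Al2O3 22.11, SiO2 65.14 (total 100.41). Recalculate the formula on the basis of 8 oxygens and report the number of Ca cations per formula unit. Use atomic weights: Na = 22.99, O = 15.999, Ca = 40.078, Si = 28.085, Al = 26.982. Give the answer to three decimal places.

9.99 wt% Na2O ÷ 61.979 g/mol = 0.16118 mol, giving 0.32236 Na and 0.16118 O.
3.17 wt% CaO ÷ 56.077 g/mol = 0.05653 mol, giving 0.05653 Ca and 0.05653 O.
22.11 wt% Al2O3 ÷ 101.961 g/mol = 0.21685 mol, giving 0.43370 Al and 0.65055 O.
65.14 wt% SiO2 ÷ 60.083 g/mol = 1.08417 mol, giving 1.08417 Si and 2.16834 O.
Oxygen sums to 3.03660; scaling by 8/3.03660 = 2.63453 puts the formula on 8 O.
Ca: 0.05653 × 2.63453 = 0.149 atoms per formula unit.

0.149 Ca apfu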